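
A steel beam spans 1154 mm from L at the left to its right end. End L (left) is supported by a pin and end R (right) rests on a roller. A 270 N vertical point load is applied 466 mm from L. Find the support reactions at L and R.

Moments about L: R_y·1154 − 270·466 = 0 → R_y = 125820/1154 = 109.029 ≈ 109.0 N.
ΣF_y = 0: L_y + 109.029 − 270 = 0 → L_y = 161.0 N.
ΣF_x = 0: no horizontal applied forces, so L_x = 0.

L_x = 0, L_y = 161.0 N, R_y = 109.0 N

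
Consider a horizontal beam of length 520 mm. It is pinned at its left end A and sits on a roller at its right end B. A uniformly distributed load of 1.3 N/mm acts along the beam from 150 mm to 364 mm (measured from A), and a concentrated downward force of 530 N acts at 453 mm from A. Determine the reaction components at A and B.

Resultant of the distributed load: 1.3 × 214 = 278.2 N at 257 mm from A.
ΣM about A: B_y·520 − (1.3·214)·257 − 530·453 = 0 → B_y = 311587.4/520 = 599.207 ≈ 599.2 N.
ΣF_y = 0: A_y + 599.207 − 1.3·214 − 530 = 0 → A_y = 209.0 N.
ΣF_x = 0: no horizontal applied forces, so A_x = 0.

A_x = 0, A_y = 209.0 N, B_y = 599.2 N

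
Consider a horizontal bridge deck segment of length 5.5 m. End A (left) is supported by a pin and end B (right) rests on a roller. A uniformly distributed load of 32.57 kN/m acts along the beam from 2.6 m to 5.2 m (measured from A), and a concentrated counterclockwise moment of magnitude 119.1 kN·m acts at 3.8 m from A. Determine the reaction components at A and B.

Resultant of the distributed load: 32.57 × 2.6 = 84.682 kN at 3.9 m from A.
ΣM about A: B_y·5.5 − (32.57·2.6)·3.9 + 119.1 = 0 → B_y = 211.1598/5.5 = 38.3927 ≈ 38.39 kN.
ΣF_y = 0: A_y + 38.3927 − 32.57·2.6 = 0 → A_y = 46.29 kN.
ΣF_x = 0: no horizontal applied forces, so A_x = 0.

A_x = 0, A_y = 46.29 kN, B_y = 38.39 kN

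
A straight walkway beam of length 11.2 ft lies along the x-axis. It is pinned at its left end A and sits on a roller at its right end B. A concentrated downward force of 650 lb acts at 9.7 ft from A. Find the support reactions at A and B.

ΣM about A: B_y·11.2 − 650·9.7 = 0 → B_y = 6305/11.2 = 562.946 ≈ 562.9 lb.
ΣF_y = 0: A_y + 562.946 − 650 = 0 → A_y = 87.05 lb.
ΣF_x = 0: no horizontal applied forces, so A_x = 0.

A_x = 0, A_y = 87.05 lb, B_y = 562.9 lb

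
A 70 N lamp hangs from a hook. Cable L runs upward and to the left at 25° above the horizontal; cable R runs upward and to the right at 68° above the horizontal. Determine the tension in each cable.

ΣF_x = 0: −T_L·cos25° + T_R·cos68° = 0 → T_R = 2.41936·T_L.
ΣF_y = 0: T_L·sin25° + T_R·sin68° = 70.
Substitute: T_L·(0.422618 + 2.41936·0.927184) = 70 → T_L = 26.2584 ≈ 26.26 N.
Then T_R = 2.41936 × 26.2584 = 63.53 N.

T_L = 26.26 N, T_R = 63.53 N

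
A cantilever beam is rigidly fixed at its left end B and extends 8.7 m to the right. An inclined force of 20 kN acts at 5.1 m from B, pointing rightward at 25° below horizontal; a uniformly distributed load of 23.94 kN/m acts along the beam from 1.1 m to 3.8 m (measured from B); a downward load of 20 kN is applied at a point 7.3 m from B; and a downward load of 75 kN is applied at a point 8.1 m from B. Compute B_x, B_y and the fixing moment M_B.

Resultant of the distributed load: 23.94 × 2.7 = 64.638 kN at 2.45 m from B.
ΣF_x = 0: B_x + 20·cos25° = 0 → B_x = -18.13 kN.
ΣF_y = 0: B_y − 20·sin25° − 23.94·2.7 − 20 − 75 = 0 → B_y = 168.1 kN.
ΣM about B: M_B − 20·sin25°·5.1 − (23.94·2.7)·2.45 − 20·7.3 − 75·8.1 = 0 → M_B = 955.0 kN·m.

B_x = -18.13 kN, B_y = 168.1 kN, M_B = 955.0 kN·m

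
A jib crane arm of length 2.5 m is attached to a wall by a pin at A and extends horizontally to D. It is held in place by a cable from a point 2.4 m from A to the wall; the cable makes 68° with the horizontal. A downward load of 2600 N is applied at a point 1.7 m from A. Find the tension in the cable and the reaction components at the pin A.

T = 1986 N, A_x = 744.1 N, A_y = 758.3 N

ΣM about A: T·sin68°·2.4 − 2600·1.7 = 0 → T = 4420/(2.4·0.927184) = 1986.3 ≈ 1986 N.
ΣF_x = 0: A_x − T·cos68° = 0 → A_x = 1986.3 × 0.374607 = 744.1 N.
ΣF_y = 0: A_y + T·sin68° − 2600 = 0 → A_y = 2600 − 1986.3 × 0.927184 = 758.3 N.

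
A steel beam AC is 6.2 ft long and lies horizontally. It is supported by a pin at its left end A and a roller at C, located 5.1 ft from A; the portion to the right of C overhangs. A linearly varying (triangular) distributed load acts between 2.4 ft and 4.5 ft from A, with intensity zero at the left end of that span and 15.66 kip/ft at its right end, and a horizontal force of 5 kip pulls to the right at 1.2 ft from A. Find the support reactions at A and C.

Resultant of the triangular load: ½ × 15.66 × 2.1 = 16.443 kip, acting at 3.8 ft from A (one-third of the span from the peak).
Moments about A: C_y·5.1 − (½·15.66·2.1)·3.8 = 0 → C_y = 62.4834/5.1 = 12.2516 ≈ 12.25 kip.
ΣF_y = 0: A_y + 12.2516 − ½·15.66·2.1 = 0 → A_y = 4.191 kip.
ΣF_x = 0: A_x + 5 = 0 → A_x = -5.000 kip.

A_x = -5.000 kip, A_y = 4.191 kip, C_y = 12.25 kip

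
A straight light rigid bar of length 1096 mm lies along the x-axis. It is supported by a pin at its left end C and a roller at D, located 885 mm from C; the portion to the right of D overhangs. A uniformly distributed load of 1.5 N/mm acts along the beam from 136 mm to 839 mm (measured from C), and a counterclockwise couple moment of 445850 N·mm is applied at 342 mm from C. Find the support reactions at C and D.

C_x = 0, C_y = 977.4 N, D_y = 77.08 N

Resultant of the distributed load: 1.5 × 703 = 1054.5 N at 487.5 mm from C.
ΣM about C: D_y·885 − (1.5·703)·487.5 + 445850 = 0 → D_y = 68218.75/885 = 77.0833 ≈ 77.08 N.
ΣF_y = 0: C_y + 77.0833 − 1.5·703 = 0 → C_y = 977.4 N.
ΣF_x = 0: no horizontal applied forces, so C_x = 0.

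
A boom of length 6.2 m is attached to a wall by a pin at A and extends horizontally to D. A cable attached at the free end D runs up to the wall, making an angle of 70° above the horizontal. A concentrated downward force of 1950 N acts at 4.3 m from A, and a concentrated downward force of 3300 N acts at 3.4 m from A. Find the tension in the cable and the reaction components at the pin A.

ΣM about A: T·sin70°·6.2 − 1950·4.3 − 3300·3.4 = 0 → T = 19605/(6.2·0.939693) = 3365.03 ≈ 3365 N.
ΣF_x = 0: A_x − T·cos70° = 0 → A_x = 3365.03 × 0.34202 = 1151 N.
ΣF_y = 0: A_y + T·sin70° − 1950 − 3300 = 0 → A_y = 5250 − 3365.03 × 0.939693 = 2088 N.

T = 3365 N, A_x = 1151 N, A_y = 2088 N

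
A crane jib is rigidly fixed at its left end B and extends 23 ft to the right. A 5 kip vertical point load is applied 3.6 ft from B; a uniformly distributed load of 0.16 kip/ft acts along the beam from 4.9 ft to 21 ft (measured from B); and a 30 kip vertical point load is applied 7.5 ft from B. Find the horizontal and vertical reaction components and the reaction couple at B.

B_x = 0, B_y = 37.58 kip, M_B = 276.4 kip·ft

Resultant of the distributed load: 0.16 × 16.1 = 2.576 kip at 12.95 ft from B.
ΣF_x = 0: B_x = 0.
ΣF_y = 0: B_y − 5 − 0.16·16.1 − 30 = 0 → B_y = 37.58 kip.
ΣM about B: M_B − 5·3.6 − (0.16·16.1)·12.95 − 30·7.5 = 0 → M_B = 276.4 kip·ft.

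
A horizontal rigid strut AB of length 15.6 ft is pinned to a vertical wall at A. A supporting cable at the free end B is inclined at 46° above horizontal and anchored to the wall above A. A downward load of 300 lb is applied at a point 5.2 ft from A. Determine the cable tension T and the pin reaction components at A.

ΣM about A: T·sin46°·15.6 − 300·5.2 = 0 → T = 1560/(15.6·0.71934) = 139.016 ≈ 139.0 lb.
ΣF_x = 0: A_x − T·cos46° = 0 → A_x = 139.016 × 0.694658 = 96.57 lb.
ΣF_y = 0: A_y + T·sin46° − 300 = 0 → A_y = 300 − 139.016 × 0.71934 = 200.0 lb.

T = 139.0 lb, A_x = 96.57 lb, A_y = 200.0 lb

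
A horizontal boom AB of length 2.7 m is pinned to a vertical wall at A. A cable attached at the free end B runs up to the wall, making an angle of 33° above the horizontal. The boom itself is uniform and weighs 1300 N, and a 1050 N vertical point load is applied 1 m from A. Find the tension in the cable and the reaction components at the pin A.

ΣM about A: T·sin33°·2.7 − 1300·1.35 − 1050·1 = 0 → T = 2805/(2.7·0.544639) = 1907.48 ≈ 1907 N.
ΣF_x = 0: A_x − T·cos33° = 0 → A_x = 1907.48 × 0.838671 = 1600 N.
ΣF_y = 0: A_y + T·sin33° − 1300 − 1050 = 0 → A_y = 2350 − 1907.48 × 0.544639 = 1311 N.

T = 1907 N, A_x = 1600 N, A_y = 1311 N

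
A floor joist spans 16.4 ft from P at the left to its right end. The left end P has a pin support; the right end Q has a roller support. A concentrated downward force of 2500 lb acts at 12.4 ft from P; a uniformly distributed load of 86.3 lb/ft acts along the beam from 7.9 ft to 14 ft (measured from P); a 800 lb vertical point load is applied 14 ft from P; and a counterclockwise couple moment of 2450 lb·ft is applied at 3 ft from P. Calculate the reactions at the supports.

P_x = 0, P_y = 1051 lb, Q_y = 2775 lb

Resultant of the distributed load: 86.3 × 6.1 = 526.43 lb at 10.95 ft from P.
Taking moments about P: Q_y·16.4 − 2500·12.4 − (86.3·6.1)·10.95 − 800·14 + 2450 = 0 → Q_y = 45514.4085/16.4 = 2775.27 ≈ 2775 lb.
ΣF_y = 0: P_y + 2775.27 − 2500 − 86.3·6.1 − 800 = 0 → P_y = 1051 lb.
ΣF_x = 0: no horizontal applied forces, so P_x = 0.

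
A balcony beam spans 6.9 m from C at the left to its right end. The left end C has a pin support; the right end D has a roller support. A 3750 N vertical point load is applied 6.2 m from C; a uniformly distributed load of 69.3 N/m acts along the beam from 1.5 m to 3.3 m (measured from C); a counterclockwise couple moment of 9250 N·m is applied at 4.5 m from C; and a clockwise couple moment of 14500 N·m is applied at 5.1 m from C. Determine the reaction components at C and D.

C_x = 0, C_y = -299.1 N, D_y = 4174 N

Resultant of the distributed load: 69.3 × 1.8 = 124.74 N at 2.4 m from C.
Taking moments about C: D_y·6.9 − 3750·6.2 − (69.3·1.8)·2.4 + 9250 − 14500 = 0 → D_y = 28799.376/6.9 = 4173.82 ≈ 4174 N.
ΣF_y = 0: C_y + 4173.82 − 3750 − 69.3·1.8 = 0 → C_y = -299.1 N.
ΣF_x = 0: no horizontal applied forces, so C_x = 0.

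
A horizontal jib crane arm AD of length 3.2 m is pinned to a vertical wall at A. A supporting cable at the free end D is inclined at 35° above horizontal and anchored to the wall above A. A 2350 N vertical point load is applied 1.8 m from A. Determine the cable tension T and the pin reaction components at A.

T = 2305 N, A_x = 1888 N, A_y = 1028 N

ΣM about A: T·sin35°·3.2 − 2350·1.8 = 0 → T = 4230/(3.2·0.573576) = 2304.62 ≈ 2305 N.
ΣF_x = 0: A_x − T·cos35° = 0 → A_x = 2304.62 × 0.819152 = 1888 N.
ΣF_y = 0: A_y + T·sin35° − 2350 = 0 → A_y = 2350 − 2304.62 × 0.573576 = 1028 N.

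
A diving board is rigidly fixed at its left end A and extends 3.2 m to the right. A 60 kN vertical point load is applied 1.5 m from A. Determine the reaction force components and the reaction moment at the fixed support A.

A_x = 0, A_y = 60.00 kN, M_A = 90.00 kN·m

ΣF_x = 0: A_x = 0.
ΣF_y = 0: A_y − 60 = 0 → A_y = 60.00 kN.
ΣM about A: M_A − 60·1.5 = 0 → M_A = 90.00 kN·m.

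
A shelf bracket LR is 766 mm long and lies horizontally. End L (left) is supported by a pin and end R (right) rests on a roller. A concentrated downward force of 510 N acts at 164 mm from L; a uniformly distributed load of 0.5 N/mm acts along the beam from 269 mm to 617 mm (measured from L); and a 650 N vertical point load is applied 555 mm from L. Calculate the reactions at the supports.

Resultant of the distributed load: 0.5 × 348 = 174 N at 443 mm from L.
Taking moments about L: R_y·766 − 510·164 − (0.5·348)·443 − 650·555 = 0 → R_y = 521472/766 = 680.773 ≈ 680.8 N.
ΣF_y = 0: L_y + 680.773 − 510 − 0.5·348 − 650 = 0 → L_y = 653.2 N.
ΣF_x = 0: no horizontal applied forces, so L_x = 0.

L_x = 0, L_y = 653.2 N, R_y = 680.8 N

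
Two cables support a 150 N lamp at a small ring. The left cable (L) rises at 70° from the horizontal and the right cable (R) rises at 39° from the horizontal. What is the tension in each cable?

T_L = 123.3 N, T_R = 54.26 N

ΣF_x = 0: −T_L·cos70° + T_R·cos39° = 0 → T_R = 0.440098·T_L.
ΣF_y = 0: T_L·sin70° + T_R·sin39° = 150.
Substitute: T_L·(0.939693 + 0.440098·0.62932) = 150 → T_L = 123.289 ≈ 123.3 N.
Then T_R = 0.440098 × 123.289 = 54.26 N.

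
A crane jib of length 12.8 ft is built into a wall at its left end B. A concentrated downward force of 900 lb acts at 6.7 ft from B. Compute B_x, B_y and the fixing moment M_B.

ΣF_x = 0: B_x = 0.
ΣF_y = 0: B_y − 900 = 0 → B_y = 900.0 lb.
ΣM about B: M_B − 900·6.7 = 0 → M_B = 6030 lb·ft.

B_x = 0, B_y = 900.0 lb, M_B = 6030 lb·ft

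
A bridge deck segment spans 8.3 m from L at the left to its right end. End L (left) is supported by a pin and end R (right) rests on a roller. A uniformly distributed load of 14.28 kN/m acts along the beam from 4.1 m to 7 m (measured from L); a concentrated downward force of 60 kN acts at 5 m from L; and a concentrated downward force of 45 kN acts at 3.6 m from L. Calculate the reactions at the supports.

L_x = 0, L_y = 63.06 kN, R_y = 83.35 kN

Resultant of the distributed load: 14.28 × 2.9 = 41.412 kN at 5.55 m from L.
Taking moments about L: R_y·8.3 − (14.28·2.9)·5.55 − 60·5 − 45·3.6 = 0 → R_y = 691.8366/8.3 = 83.3538 ≈ 83.35 kN.
ΣF_y = 0: L_y + 83.3538 − 14.28·2.9 − 60 − 45 = 0 → L_y = 63.06 kN.
ΣF_x = 0: no horizontal applied forces, so L_x = 0.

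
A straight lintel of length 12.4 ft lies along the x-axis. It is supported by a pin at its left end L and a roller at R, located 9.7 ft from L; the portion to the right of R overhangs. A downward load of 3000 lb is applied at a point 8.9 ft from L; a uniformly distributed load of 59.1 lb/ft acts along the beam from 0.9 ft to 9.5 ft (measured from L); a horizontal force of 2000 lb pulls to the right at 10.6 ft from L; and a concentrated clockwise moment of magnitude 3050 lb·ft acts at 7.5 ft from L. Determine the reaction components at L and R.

L_x = -2000 lb, L_y = 168.8 lb, R_y = 3339 lb

Resultant of the distributed load: 59.1 × 8.6 = 508.26 lb at 5.2 ft from L.
Taking moments about L: R_y·9.7 − 3000·8.9 − (59.1·8.6)·5.2 − 3050 = 0 → R_y = 32392.952/9.7 = 3339.48 ≈ 3339 lb.
ΣF_y = 0: L_y + 3339.48 − 3000 − 59.1·8.6 = 0 → L_y = 168.8 lb.
ΣF_x = 0: L_x + 2000 = 0 → L_x = -2000 lb.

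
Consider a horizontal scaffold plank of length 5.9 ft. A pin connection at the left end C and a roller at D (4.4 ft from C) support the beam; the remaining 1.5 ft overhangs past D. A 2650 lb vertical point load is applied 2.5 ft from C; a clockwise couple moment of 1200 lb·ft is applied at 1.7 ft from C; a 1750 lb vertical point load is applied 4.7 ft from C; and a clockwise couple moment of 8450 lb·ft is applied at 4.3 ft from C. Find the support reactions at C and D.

ΣM about C: D_y·4.4 − 2650·2.5 − 1200 − 1750·4.7 − 8450 = 0 → D_y = 24500/4.4 = 5568.18 ≈ 5568 lb.
ΣF_y = 0: C_y + 5568.18 − 2650 − 1750 = 0 → C_y = -1168 lb.
ΣF_x = 0: no horizontal applied forces, so C_x = 0.

C_x = 0, C_y = -1168 lb, D_y = 5568 lb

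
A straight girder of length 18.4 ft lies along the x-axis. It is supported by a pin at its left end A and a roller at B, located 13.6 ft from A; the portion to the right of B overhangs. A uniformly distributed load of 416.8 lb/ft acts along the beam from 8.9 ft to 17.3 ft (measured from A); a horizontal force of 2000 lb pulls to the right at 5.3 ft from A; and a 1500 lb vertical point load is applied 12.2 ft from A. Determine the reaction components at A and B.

Resultant of the distributed load: 416.8 × 8.4 = 3501.12 lb at 13.1 ft from A.
Moments about A: B_y·13.6 − (416.8·8.4)·13.1 − 1500·12.2 = 0 → B_y = 64164.672/13.6 = 4717.99 ≈ 4718 lb.
ΣF_y = 0: A_y + 4717.99 − 416.8·8.4 − 1500 = 0 → A_y = 283.1 lb.
ΣF_x = 0: A_x + 2000 = 0 → A_x = -2000 lb.

A_x = -2000 lb, A_y = 283.1 lb, B_y = 4718 lb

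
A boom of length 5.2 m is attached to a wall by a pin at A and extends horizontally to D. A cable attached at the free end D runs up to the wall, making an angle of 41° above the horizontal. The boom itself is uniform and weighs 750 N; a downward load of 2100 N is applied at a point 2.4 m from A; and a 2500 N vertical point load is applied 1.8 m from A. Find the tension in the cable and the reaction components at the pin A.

T = 3368 N, A_x = 2542 N, A_y = 3140 N

ΣM about A: T·sin41°·5.2 − 750·2.6 − 2100·2.4 − 2500·1.8 = 0 → T = 11490/(5.2·0.656059) = 3368.01 ≈ 3368 N.
ΣF_x = 0: A_x − T·cos41° = 0 → A_x = 3368.01 × 0.75471 = 2542 N.
ΣF_y = 0: A_y + T·sin41° − 750 − 2100 − 2500 = 0 → A_y = 5350 − 3368.01 × 0.656059 = 3140 N.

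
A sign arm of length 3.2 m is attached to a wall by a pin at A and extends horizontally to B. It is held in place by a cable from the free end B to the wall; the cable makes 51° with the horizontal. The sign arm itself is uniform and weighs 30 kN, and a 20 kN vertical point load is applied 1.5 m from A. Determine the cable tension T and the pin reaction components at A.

ΣM about A: T·sin51°·3.2 − 30·1.6 − 20·1.5 = 0 → T = 78/(3.2·0.777146) = 31.3648 ≈ 31.36 kN.
ΣF_x = 0: A_x − T·cos51° = 0 → A_x = 31.3648 × 0.62932 = 19.74 kN.
ΣF_y = 0: A_y + T·sin51° − 30 − 20 = 0 → A_y = 50 − 31.3648 × 0.777146 = 25.62 kN.

T = 31.36 kN, A_x = 19.74 kN, A_y = 25.62 kN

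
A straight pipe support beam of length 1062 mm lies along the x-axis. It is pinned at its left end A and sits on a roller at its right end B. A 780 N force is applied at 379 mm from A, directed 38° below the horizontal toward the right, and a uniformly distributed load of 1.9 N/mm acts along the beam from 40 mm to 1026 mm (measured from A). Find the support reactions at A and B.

A_x = -614.6 N, A_y = 1242 N, B_y = 1112 N

Resultant of the distributed load: 1.9 × 986 = 1873.4 N at 533 mm from A.
ΣM about A: B_y·1062 − 780·sin38°·379 − (1.9·986)·533 = 0 → B_y = 1180520/1062 = 1111.6 ≈ 1112 N.
ΣF_y = 0: A_y + 1111.6 − 780·sin38° − 1.9·986 = 0 → A_y = 1242 N.
ΣF_x = 0: A_x + 780·cos38° = 0 → A_x = -614.6 N.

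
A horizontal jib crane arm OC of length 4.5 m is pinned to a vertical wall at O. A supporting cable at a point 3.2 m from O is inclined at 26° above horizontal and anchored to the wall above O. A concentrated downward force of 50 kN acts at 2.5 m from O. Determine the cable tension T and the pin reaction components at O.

ΣM about O: T·sin26°·3.2 − 50·2.5 = 0 → T = 125/(3.2·0.438371) = 89.1083 ≈ 89.11 kN.
ΣF_x = 0: O_x − T·cos26° = 0 → O_x = 89.1083 × 0.898794 = 80.09 kN.
ΣF_y = 0: O_y + T·sin26° − 50 = 0 → O_y = 50 − 89.1083 × 0.438371 = 10.94 kN.

T = 89.11 kN, O_x = 80.09 kN, O_y = 10.94 kN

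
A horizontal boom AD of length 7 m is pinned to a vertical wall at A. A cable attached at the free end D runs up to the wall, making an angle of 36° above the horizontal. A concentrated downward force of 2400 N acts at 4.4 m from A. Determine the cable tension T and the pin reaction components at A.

T = 2567 N, A_x = 2076 N, A_y = 891.4 N

ΣM about A: T·sin36°·7 − 2400·4.4 = 0 → T = 10560/(7·0.587785) = 2566.54 ≈ 2567 N.
ΣF_x = 0: A_x − T·cos36° = 0 → A_x = 2566.54 × 0.809017 = 2076 N.
ΣF_y = 0: A_y + T·sin36° − 2400 = 0 → A_y = 2400 − 2566.54 × 0.587785 = 891.4 N.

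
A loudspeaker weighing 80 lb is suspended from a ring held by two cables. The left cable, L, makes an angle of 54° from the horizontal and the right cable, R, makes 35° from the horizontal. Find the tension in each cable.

T_L = 65.54 lb, T_R = 47.03 lb

ΣF_x = 0: −T_L·cos54° + T_R·cos35° = 0 → T_R = 0.717553·T_L.
ΣF_y = 0: T_L·sin54° + T_R·sin35° = 80.
Substitute: T_L·(0.809017 + 0.717553·0.573576) = 80 → T_L = 65.5422 ≈ 65.54 lb.
Then T_R = 0.717553 × 65.5422 = 47.03 lb.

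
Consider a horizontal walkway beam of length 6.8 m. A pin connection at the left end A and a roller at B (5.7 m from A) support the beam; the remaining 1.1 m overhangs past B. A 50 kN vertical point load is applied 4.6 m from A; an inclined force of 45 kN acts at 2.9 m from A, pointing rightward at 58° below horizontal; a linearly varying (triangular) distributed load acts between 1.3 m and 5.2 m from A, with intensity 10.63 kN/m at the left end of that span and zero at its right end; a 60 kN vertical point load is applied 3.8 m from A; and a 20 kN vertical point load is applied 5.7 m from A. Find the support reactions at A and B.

A_x = -23.85 kN, A_y = 59.67 kN, B_y = 129.2 kN

Resultant of the triangular load: ½ × 10.63 × 3.9 = 20.7285 kN, acting at 2.6 m from A (one-third of the span from the peak).
ΣM about A: B_y·5.7 − 50·4.6 − 45·sin58°·2.9 − (½·10.63·3.9)·2.6 − 60·3.8 − 20·5.7 = 0 → B_y = 736.564/5.7 = 129.222 ≈ 129.2 kN.
ΣF_y = 0: A_y + 129.222 − 50 − 45·sin58° − ½·10.63·3.9 − 60 − 20 = 0 → A_y = 59.67 kN.
ΣF_x = 0: A_x + 45·cos58° = 0 → A_x = -23.85 kN.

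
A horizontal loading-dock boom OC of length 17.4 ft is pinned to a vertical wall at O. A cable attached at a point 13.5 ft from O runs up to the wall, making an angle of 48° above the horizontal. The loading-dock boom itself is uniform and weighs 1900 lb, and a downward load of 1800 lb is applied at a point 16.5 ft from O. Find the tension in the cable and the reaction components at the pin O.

ΣM about O: T·sin48°·13.5 − 1900·8.7 − 1800·16.5 = 0 → T = 46230/(13.5·0.743145) = 4608.04 ≈ 4608 lb.
ΣF_x = 0: O_x − T·cos48° = 0 → O_x = 4608.04 × 0.669131 = 3083 lb.
ΣF_y = 0: O_y + T·sin48° − 1900 − 1800 = 0 → O_y = 3700 − 4608.04 × 0.743145 = 275.6 lb.

T = 4608 lb, O_x = 3083 lb, O_y = 275.6 lb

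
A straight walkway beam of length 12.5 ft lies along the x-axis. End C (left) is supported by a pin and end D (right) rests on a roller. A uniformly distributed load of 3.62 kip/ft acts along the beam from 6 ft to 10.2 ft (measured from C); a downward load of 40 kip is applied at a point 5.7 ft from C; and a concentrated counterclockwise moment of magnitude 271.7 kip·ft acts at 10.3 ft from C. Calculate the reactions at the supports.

C_x = 0, C_y = 48.85 kip, D_y = 6.356 kip

Resultant of the distributed load: 3.62 × 4.2 = 15.204 kip at 8.1 ft from C.
Moments about C: D_y·12.5 − (3.62·4.2)·8.1 − 40·5.7 + 271.7 = 0 → D_y = 79.4524/12.5 = 6.35619 ≈ 6.356 kip.
ΣF_y = 0: C_y + 6.35619 − 3.62·4.2 − 40 = 0 → C_y = 48.85 kip.
ΣF_x = 0: no horizontal applied forces, so C_x = 0.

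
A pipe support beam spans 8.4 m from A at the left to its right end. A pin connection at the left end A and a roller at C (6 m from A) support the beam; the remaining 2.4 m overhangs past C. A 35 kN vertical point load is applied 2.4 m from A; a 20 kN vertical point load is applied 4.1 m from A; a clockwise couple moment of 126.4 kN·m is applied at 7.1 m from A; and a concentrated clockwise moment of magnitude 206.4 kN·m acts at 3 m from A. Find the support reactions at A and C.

A_x = 0, A_y = -28.13 kN, C_y = 83.13 kN

Taking moments about A: C_y·6 − 35·2.4 − 20·4.1 − 126.4 − 206.4 = 0 → C_y = 498.8/6 = 83.1333 ≈ 83.13 kN.
ΣF_y = 0: A_y + 83.1333 − 35 − 20 = 0 → A_y = -28.13 kN.
ΣF_x = 0: no horizontal applied forces, so A_x = 0.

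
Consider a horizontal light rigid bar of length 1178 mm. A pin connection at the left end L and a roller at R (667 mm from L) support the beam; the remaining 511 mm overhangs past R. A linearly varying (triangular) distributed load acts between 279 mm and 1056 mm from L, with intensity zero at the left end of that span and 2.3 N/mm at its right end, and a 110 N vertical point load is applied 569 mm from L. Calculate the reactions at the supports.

L_x = 0, L_y = -158.0 N, R_y = 1162 N

Resultant of the triangular load: ½ × 2.3 × 777 = 893.55 N, acting at 797 mm from L (one-third of the span from the peak).
ΣM about L: R_y·667 − (½·2.3·777)·797 − 110·569 = 0 → R_y = 774749.35/667 = 1161.54 ≈ 1162 N.
ΣF_y = 0: L_y + 1161.54 − ½·2.3·777 − 110 = 0 → L_y = -158.0 N.
ΣF_x = 0: no horizontal applied forces, so L_x = 0.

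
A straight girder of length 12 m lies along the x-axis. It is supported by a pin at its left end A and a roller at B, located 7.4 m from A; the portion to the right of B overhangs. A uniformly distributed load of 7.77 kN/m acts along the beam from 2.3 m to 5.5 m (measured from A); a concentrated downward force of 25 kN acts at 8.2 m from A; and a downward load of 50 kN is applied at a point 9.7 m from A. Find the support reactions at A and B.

A_x = 0, A_y = -6.483 kN, B_y = 106.3 kN

Resultant of the distributed load: 7.77 × 3.2 = 24.864 kN at 3.9 m from A.
Moments about A: B_y·7.4 − (7.77·3.2)·3.9 − 25·8.2 − 50·9.7 = 0 → B_y = 786.9696/7.4 = 106.347 ≈ 106.3 kN.
ΣF_y = 0: A_y + 106.347 − 7.77·3.2 − 25 − 50 = 0 → A_y = -6.483 kN.
ΣF_x = 0: no horizontal applied forces, so A_x = 0.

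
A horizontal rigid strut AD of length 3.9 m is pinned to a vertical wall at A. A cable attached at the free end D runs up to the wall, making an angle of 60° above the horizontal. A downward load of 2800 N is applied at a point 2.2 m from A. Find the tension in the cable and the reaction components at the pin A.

ΣM about A: T·sin60°·3.9 − 2800·2.2 = 0 → T = 6160/(3.9·0.866025) = 1823.84 ≈ 1824 N.
ΣF_x = 0: A_x − T·cos60° = 0 → A_x = 1823.84 × 0.5 = 911.9 N.
ΣF_y = 0: A_y + T·sin60° − 2800 = 0 → A_y = 2800 − 1823.84 × 0.866025 = 1221 N.

T = 1824 N, A_x = 911.9 N, A_y = 1221 N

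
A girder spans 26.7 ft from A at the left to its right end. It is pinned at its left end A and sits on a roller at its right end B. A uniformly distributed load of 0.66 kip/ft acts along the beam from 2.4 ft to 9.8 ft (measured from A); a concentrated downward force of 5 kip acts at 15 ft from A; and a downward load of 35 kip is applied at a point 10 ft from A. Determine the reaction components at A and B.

A_x = 0, A_y = 27.85 kip, B_y = 17.03 kip

Resultant of the distributed load: 0.66 × 7.4 = 4.884 kip at 6.1 ft from A.
ΣM about A: B_y·26.7 − (0.66·7.4)·6.1 − 5·15 − 35·10 = 0 → B_y = 454.7924/26.7 = 17.0334 ≈ 17.03 kip.
ΣF_y = 0: A_y + 17.0334 − 0.66·7.4 − 5 − 35 = 0 → A_y = 27.85 kip.
ΣF_x = 0: no horizontal applied forces, so A_x = 0.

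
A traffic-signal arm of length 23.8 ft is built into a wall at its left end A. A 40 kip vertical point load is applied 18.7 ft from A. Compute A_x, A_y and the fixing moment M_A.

ΣF_x = 0: A_x = 0.
ΣF_y = 0: A_y − 40 = 0 → A_y = 40.00 kip.
ΣM about A: M_A − 40·18.7 = 0 → M_A = 748.0 kip·ft.

A_x = 0, A_y = 40.00 kip, M_A = 748.0 kip·ft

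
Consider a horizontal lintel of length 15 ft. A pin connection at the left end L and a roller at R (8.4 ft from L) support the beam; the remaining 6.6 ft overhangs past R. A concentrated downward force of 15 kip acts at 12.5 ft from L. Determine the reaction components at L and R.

L_x = 0, L_y = -7.321 kip, R_y = 22.32 kip

Moments about L: R_y·8.4 − 15·12.5 = 0 → R_y = 187.5/8.4 = 22.3214 ≈ 22.32 kip.
ΣF_y = 0: L_y + 22.3214 − 15 = 0 → L_y = -7.321 kip.
ΣF_x = 0: no horizontal applied forces, so L_x = 0.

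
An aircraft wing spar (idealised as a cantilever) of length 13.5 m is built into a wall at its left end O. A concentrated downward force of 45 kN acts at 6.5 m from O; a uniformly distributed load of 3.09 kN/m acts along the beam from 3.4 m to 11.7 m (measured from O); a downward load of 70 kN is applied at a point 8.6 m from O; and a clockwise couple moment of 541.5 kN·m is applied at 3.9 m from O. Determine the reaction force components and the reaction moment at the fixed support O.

O_x = 0, O_y = 140.6 kN, M_O = 1630 kN·m

Resultant of the distributed load: 3.09 × 8.3 = 25.647 kN at 7.55 m from O.
ΣF_x = 0: O_x = 0.
ΣF_y = 0: O_y − 45 − 3.09·8.3 − 70 = 0 → O_y = 140.6 kN.
ΣM about O: M_O − 45·6.5 − (3.09·8.3)·7.55 − 70·8.6 − 541.5 = 0 → M_O = 1630 kN·m.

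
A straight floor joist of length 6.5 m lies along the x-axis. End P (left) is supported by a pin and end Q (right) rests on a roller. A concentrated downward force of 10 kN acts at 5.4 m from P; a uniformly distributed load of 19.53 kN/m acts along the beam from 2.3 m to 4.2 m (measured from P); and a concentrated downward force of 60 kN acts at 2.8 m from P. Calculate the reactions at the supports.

Resultant of the distributed load: 19.53 × 1.9 = 37.107 kN at 3.25 m from P.
ΣM about P: Q_y·6.5 − 10·5.4 − (19.53·1.9)·3.25 − 60·2.8 = 0 → Q_y = 342.59775/6.5 = 52.7073 ≈ 52.71 kN.
ΣF_y = 0: P_y + 52.7073 − 10 − 19.53·1.9 − 60 = 0 → P_y = 54.40 kN.
ΣF_x = 0: no horizontal applied forces, so P_x = 0.

P_x = 0, P_y = 54.40 kN, Q_y = 52.71 kN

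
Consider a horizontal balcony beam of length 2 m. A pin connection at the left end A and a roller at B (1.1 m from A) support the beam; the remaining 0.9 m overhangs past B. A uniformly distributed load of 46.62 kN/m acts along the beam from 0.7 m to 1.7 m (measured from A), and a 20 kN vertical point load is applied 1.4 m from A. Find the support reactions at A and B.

Resultant of the distributed load: 46.62 × 1 = 46.62 kN at 1.2 m from A.
Moments about A: B_y·1.1 − (46.62·1)·1.2 − 20·1.4 = 0 → B_y = 83.944/1.1 = 76.3127 ≈ 76.31 kN.
ΣF_y = 0: A_y + 76.3127 − 46.62·1 − 20 = 0 → A_y = -9.693 kN.
ΣF_x = 0: no horizontal applied forces, so A_x = 0.

A_x = 0, A_y = -9.693 kN, B_y = 76.31 kN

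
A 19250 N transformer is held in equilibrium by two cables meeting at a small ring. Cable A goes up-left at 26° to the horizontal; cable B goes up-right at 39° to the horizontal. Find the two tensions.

T_A = 16510 N, T_B = 19090 N

ΣF_x = 0: −T_A·cos26° + T_B·cos39° = 0 → T_B = 1.15653·T_A.
ΣF_y = 0: T_A·sin26° + T_B·sin39° = 19250.
Substitute: T_A·(0.438371 + 1.15653·0.62932) = 19250 → T_A = 16506.6 ≈ 16510 N.
Then T_B = 1.15653 × 16506.6 = 19090 N.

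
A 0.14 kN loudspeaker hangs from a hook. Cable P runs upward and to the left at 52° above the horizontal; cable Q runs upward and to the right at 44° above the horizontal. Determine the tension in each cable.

ΣF_x = 0: −T_P·cos52° + T_Q·cos44° = 0 → T_Q = 0.85587·T_P.
ΣF_y = 0: T_P·sin52° + T_Q·sin44° = 0.14.
Substitute: T_P·(0.788011 + 0.85587·0.694658) = 0.14 → T_P = 0.101262 ≈ 0.1013 kN.
Then T_Q = 0.85587 × 0.101262 = 0.08667 kN.

T_P = 0.1013 kN, T_Q = 0.08667 kN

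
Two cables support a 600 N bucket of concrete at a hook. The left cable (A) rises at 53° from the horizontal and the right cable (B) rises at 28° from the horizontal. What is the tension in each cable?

T_A = 536.4 N, T_B = 365.6 N

ΣF_x = 0: −T_A·cos53° + T_B·cos28° = 0 → T_B = 0.681598·T_A.
ΣF_y = 0: T_A·sin53° + T_B·sin28° = 600.
Substitute: T_A·(0.798636 + 0.681598·0.469472) = 600 → T_A = 536.372 ≈ 536.4 N.
Then T_B = 0.681598 × 536.372 = 365.6 N.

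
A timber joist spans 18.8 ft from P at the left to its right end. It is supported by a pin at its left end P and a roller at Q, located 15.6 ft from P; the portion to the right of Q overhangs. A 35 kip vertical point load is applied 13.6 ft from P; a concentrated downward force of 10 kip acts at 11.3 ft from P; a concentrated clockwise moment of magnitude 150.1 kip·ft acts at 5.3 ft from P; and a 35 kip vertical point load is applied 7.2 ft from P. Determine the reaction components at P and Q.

P_x = 0, P_y = 16.47 kip, Q_y = 63.53 kip

ΣM about P: Q_y·15.6 − 35·13.6 − 10·11.3 − 150.1 − 35·7.2 = 0 → Q_y = 991.1/15.6 = 63.5321 ≈ 63.53 kip.
ΣF_y = 0: P_y + 63.5321 − 35 − 10 − 35 = 0 → P_y = 16.47 kip.
ΣF_x = 0: no horizontal applied forces, so P_x = 0.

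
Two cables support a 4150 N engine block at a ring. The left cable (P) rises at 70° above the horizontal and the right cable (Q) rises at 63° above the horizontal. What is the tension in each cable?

T_P = 2576 N, T_Q = 1941 N

ΣF_x = 0: −T_P·cos70° + T_Q·cos63° = 0 → T_Q = 0.753364·T_P.
ΣF_y = 0: T_P·sin70° + T_Q·sin63° = 4150.
Substitute: T_P·(0.939693 + 0.753364·0.891007) = 4150 → T_P = 2576.13 ≈ 2576 N.
Then T_Q = 0.753364 × 2576.13 = 1941 N.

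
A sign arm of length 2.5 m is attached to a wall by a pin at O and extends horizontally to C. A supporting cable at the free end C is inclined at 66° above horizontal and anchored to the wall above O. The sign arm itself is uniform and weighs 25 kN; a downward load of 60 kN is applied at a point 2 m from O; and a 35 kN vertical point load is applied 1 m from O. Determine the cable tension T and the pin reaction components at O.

ΣM about O: T·sin66°·2.5 − 25·1.25 − 60·2 − 35·1 = 0 → T = 186.25/(2.5·0.913545) = 81.5504 ≈ 81.55 kN.
ΣF_x = 0: O_x − T·cos66° = 0 → O_x = 81.5504 × 0.406737 = 33.17 kN.
ΣF_y = 0: O_y + T·sin66° − 25 − 60 − 35 = 0 → O_y = 120 − 81.5504 × 0.913545 = 45.50 kN.

T = 81.55 kN, O_x = 33.17 kN, O_y = 45.50 kN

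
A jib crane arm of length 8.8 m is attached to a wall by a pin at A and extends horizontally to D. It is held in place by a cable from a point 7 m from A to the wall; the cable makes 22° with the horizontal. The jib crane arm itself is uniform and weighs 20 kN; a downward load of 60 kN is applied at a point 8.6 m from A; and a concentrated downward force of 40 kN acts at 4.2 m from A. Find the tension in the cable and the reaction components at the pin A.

ΣM about A: T·sin22°·7 − 20·4.4 − 60·8.6 − 40·4.2 = 0 → T = 772/(7·0.374607) = 294.404 ≈ 294.4 kN.
ΣF_x = 0: A_x − T·cos22° = 0 → A_x = 294.404 × 0.927184 = 273.0 kN.
ΣF_y = 0: A_y + T·sin22° − 20 − 60 − 40 = 0 → A_y = 120 − 294.404 × 0.374607 = 9.714 kN.

T = 294.4 kN, A_x = 273.0 kN, A_y = 9.714 kN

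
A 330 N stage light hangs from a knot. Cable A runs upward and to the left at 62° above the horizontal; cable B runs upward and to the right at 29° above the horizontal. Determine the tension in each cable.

T_A = 288.7 N, T_B = 154.9 N

ΣF_x = 0: −T_A·cos62° + T_B·cos29° = 0 → T_B = 0.536772·T_A.
ΣF_y = 0: T_A·sin62° + T_B·sin29° = 330.
Substitute: T_A·(0.882948 + 0.536772·0.48481) = 330 → T_A = 288.668 ≈ 288.7 N.
Then T_B = 0.536772 × 288.668 = 154.9 N.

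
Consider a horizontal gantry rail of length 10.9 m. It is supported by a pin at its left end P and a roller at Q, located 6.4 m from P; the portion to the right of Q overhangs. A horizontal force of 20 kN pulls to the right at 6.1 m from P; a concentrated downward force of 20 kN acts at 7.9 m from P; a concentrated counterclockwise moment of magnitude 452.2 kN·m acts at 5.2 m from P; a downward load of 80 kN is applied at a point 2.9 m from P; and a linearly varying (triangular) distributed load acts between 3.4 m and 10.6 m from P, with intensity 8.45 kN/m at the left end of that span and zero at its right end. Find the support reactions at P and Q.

Resultant of the triangular load: ½ × 8.45 × 7.2 = 30.42 kN, acting at 5.8 m from P (one-third of the span from the peak).
Moments about P: Q_y·6.4 − 20·7.9 + 452.2 − 80·2.9 − (½·8.45·7.2)·5.8 = 0 → Q_y = 114.236/6.4 = 17.8494 ≈ 17.85 kN.
ΣF_y = 0: P_y + 17.8494 − 20 − 80 − ½·8.45·7.2 = 0 → P_y = 112.6 kN.
ΣF_x = 0: P_x + 20 = 0 → P_x = -20.00 kN.

P_x = -20.00 kN, P_y = 112.6 kN, Q_y = 17.85 kN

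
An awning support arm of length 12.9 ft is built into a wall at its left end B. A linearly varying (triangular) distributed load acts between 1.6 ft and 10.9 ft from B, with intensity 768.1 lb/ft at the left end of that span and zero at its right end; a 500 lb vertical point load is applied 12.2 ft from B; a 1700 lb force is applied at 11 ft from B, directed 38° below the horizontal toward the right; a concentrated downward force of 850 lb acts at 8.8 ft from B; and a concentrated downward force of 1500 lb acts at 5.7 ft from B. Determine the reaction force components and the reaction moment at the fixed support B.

B_x = -1340 lb, B_y = 7468 lb, M_B = 50430 lb·ft

Resultant of the triangular load: ½ × 768.1 × 9.3 = 3571.665 lb, acting at 4.7 ft from B (one-third of the span from the peak).
ΣF_x = 0: B_x + 1700·cos38° = 0 → B_x = -1340 lb.
ΣF_y = 0: B_y − ½·768.1·9.3 − 500 − 1700·sin38° − 850 − 1500 = 0 → B_y = 7468 lb.
ΣM about B: M_B − (½·768.1·9.3)·4.7 − 500·12.2 − 1700·sin38°·11 − 850·8.8 − 1500·5.7 = 0 → M_B = 50430 lb·ft.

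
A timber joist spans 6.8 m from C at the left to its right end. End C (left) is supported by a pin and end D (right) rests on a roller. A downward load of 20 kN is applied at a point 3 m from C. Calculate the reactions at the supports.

C_x = 0, C_y = 11.18 kN, D_y = 8.824 kN

Moments about C: D_y·6.8 − 20·3 = 0 → D_y = 60/6.8 = 8.82353 ≈ 8.824 kN.
ΣF_y = 0: C_y + 8.82353 − 20 = 0 → C_y = 11.18 kN.
ΣF_x = 0: no horizontal applied forces, so C_x = 0.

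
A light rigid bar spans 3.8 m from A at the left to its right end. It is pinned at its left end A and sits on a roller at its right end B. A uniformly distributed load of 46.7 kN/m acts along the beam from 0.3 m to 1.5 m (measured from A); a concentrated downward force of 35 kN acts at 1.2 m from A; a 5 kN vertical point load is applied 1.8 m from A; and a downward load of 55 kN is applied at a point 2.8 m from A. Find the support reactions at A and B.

A_x = 0, A_y = 83.82 kN, B_y = 67.22 kN

Resultant of the distributed load: 46.7 × 1.2 = 56.04 kN at 0.9 m from A.
Taking moments about A: B_y·3.8 − (46.7·1.2)·0.9 − 35·1.2 − 5·1.8 − 55·2.8 = 0 → B_y = 255.436/3.8 = 67.22 kN.
ΣF_y = 0: A_y + 67.22 − 46.7·1.2 − 35 − 5 − 55 = 0 → A_y = 83.82 kN.
ΣF_x = 0: no horizontal applied forces, so A_x = 0.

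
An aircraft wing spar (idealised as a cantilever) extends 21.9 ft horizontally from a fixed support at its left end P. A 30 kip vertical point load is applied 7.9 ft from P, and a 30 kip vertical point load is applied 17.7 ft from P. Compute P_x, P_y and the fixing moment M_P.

P_x = 0, P_y = 60.00 kip, M_P = 768.0 kip·ft

ΣF_x = 0: P_x = 0.
ΣF_y = 0: P_y − 30 − 30 = 0 → P_y = 60.00 kip.
ΣM about P: M_P − 30·7.9 − 30·17.7 = 0 → M_P = 768.0 kip·ft.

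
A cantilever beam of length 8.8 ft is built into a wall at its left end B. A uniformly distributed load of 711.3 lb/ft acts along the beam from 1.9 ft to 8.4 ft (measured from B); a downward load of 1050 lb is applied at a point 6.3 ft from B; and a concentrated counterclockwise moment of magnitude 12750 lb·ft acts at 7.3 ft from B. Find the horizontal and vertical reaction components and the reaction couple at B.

B_x = 0, B_y = 5673 lb, M_B = 17680 lb·ft

Resultant of the distributed load: 711.3 × 6.5 = 4623.45 lb at 5.15 ft from B.
ΣF_x = 0: B_x = 0.
ΣF_y = 0: B_y − 711.3·6.5 − 1050 = 0 → B_y = 5673 lb.
ΣM about B: M_B − (711.3·6.5)·5.15 − 1050·6.3 + 12750 = 0 → M_B = 17680 lb·ft.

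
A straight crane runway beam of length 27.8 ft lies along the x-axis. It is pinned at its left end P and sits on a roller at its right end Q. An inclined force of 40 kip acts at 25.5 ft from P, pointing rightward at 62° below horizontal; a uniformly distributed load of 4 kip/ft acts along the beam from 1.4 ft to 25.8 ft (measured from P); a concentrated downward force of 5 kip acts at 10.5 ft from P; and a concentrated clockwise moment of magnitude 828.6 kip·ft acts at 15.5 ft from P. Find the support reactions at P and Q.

P_x = -18.78 kip, P_y = 26.08 kip, Q_y = 111.8 kip

Resultant of the distributed load: 4 × 24.4 = 97.6 kip at 13.6 ft from P.
ΣM about P: Q_y·27.8 − 40·sin62°·25.5 − (4·24.4)·13.6 − 5·10.5 − 828.6 = 0 → Q_y = 3109.07/27.8 = 111.837 ≈ 111.8 kip.
ΣF_y = 0: P_y + 111.837 − 40·sin62° − 4·24.4 − 5 = 0 → P_y = 26.08 kip.
ΣF_x = 0: P_x + 40·cos62° = 0 → P_x = -18.78 kip.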